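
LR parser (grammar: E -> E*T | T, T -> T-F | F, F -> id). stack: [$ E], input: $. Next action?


start symbol E on stack, input exhausted
Action: accept


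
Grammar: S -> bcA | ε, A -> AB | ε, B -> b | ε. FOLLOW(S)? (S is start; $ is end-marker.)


$ ∈ FOLLOW(S). For each A -> αBβ: add FIRST(β)\{ε} to FOLLOW(B); if β nullable, add FOLLOW(A).
FOLLOW(S) = {$}


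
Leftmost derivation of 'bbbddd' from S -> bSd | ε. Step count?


Derivation: S => bSd => bbSdd => bbbSddd => bbbddd
Steps: 4


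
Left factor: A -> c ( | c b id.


Common prefix: 'c'
Factored: A -> c A', A' -> ( | b id


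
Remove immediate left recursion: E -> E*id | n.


Left-recursive alternatives: E*id; non-recursive: n
Introduce E': E -> nE', E' -> *idE' | ε


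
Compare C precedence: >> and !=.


'>>' is shift (level 8); '!=' is equality (level 6)
Higher level binds tighter
'>>' has higher precedence than '!='


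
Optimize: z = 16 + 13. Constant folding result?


16 + 13 = 29 at compile time
Optimized: z = 29


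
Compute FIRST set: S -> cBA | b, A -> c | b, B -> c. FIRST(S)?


Per alternative of S: FIRST(cBA) = {c}; FIRST(b) = {b}
FIRST(S) = {b, c}


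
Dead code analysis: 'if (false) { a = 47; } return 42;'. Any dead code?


condition is constant false, so the whole block is unreachable
Dead: 'if (false) { a = 47; }'


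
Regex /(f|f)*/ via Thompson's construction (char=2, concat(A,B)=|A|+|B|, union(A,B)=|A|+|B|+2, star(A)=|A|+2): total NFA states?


Syntax tree has 2 char leaf(s), 1 union(s), 1 star(s)
chars contribute 2×2 = 4; each union adds +2; each star adds +2
Total: 4 + 2 + 2 = 8 states


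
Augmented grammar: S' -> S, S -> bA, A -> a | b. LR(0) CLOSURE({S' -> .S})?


Start: S' -> .S
For each item with dot before a nonterminal B, add B -> .γ for every B-production
Closure: [S' -> .S, S -> .bA]


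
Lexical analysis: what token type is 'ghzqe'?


Pattern: letter/underscore followed by alphanumerics, not a keyword
Type: IDENTIFIER


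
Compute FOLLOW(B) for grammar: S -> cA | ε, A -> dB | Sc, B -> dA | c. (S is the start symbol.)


$ ∈ FOLLOW(S). For each A -> αBβ: add FIRST(β)\{ε} to FOLLOW(B); if β nullable, add FOLLOW(A).
FOLLOW(B) = {$, c}


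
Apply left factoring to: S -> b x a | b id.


Common prefix: 'b'
Factored: S -> b S', S' -> x a | id


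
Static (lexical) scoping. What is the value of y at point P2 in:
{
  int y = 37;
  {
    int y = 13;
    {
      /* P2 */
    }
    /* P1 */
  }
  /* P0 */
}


P2's block does not declare y; resolves to the enclosing declaration at depth 1
y = 13


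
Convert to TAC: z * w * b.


Break into single-operator statements:
t1 = z * w
t2 = t1 * b


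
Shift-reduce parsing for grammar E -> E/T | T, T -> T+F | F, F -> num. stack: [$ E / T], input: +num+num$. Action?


'+' can extend T; shift to build T -> T+F
Action: shift


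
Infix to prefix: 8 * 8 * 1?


left-to-right (same/higher precedence on left): tree is (* (* 8 8) 1)
Prefix: * * 8 8 1


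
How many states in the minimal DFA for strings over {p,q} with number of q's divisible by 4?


Track (count of q) mod 4: states 0..3, accept at 0
Minimal DFA: 4 states


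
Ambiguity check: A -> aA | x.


right-linear, alternatives start with distinct terminals 'a' vs 'x': unique leftmost derivation
Unambiguous


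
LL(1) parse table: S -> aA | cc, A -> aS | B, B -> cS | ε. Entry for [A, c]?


For [A, c]: 'c' ∈ FIRST(B)
Entry: A -> B


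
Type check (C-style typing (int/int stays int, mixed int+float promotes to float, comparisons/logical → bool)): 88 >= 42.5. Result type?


Operand types: int >= float
Rule: comparison yields bool
Result type: bool


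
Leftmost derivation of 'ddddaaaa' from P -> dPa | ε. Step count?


Derivation: P => dPa => ddPaa => dddPaaa => ddddPaaaa => ddddaaaa
Steps: 5


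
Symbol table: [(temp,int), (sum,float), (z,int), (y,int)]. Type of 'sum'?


Lookup 'sum' → type float


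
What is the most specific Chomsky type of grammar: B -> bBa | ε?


Single nonterminal LHS, but b^n a^n is not regular
Classification: Type 2 (Context-Free)


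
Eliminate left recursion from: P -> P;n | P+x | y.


Left-recursive alternatives: P;n, P+x; non-recursive: y
Introduce P': P -> yP', P' -> ;nP' | +xP' | ε


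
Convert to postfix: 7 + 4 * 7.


* has higher precedence, evaluate 4*7 first
Postfix: 7 4 7 * +


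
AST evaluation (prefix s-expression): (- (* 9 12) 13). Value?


Evaluate inner: (* 9 12) = 108
Evaluate root: (- 108 13) = 95
Result: 95


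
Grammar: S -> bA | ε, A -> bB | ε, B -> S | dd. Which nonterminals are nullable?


A nonterminal is nullable iff some alternative derives ε (directly, or every symbol in it is nullable)
Nullable: {A, B, S}


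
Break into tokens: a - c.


Scan left to right, longest-match per lexeme
Tokens: ID(a), OP(-), ID(c)


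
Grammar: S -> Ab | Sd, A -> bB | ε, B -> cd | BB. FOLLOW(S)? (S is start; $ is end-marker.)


$ ∈ FOLLOW(S). For each A -> αBβ: add FIRST(β)\{ε} to FOLLOW(B); if β nullable, add FOLLOW(A).
FOLLOW(S) = {$, d}


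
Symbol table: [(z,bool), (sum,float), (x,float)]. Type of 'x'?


Lookup 'x' → type float


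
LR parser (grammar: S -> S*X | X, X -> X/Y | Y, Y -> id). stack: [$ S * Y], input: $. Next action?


'Y' (not preceded by X/) is the handle for X -> Y
Action: reduce (X -> Y)


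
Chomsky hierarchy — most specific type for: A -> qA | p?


Right-linear: every RHS is a terminal or a terminal followed by one nonterminal
Classification: Type 3 (Regular)


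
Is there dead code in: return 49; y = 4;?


statement follows a return and is unreachable
Dead: 'y = 4'


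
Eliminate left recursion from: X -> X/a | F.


Left-recursive alternatives: X/a; non-recursive: F
Introduce X': X -> FX', X' -> /aX' | ε


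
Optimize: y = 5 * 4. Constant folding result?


5 * 4 = 20 at compile time
Optimized: y = 20


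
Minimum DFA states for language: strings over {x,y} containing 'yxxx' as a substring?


KMP-style automaton: 4 progress states + 1 absorbing accept = 5
Minimal DFA: 5 states


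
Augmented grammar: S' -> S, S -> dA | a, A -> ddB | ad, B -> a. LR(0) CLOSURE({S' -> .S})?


Start: S' -> .S
For each item with dot before a nonterminal B, add B -> .γ for every B-production
Closure: [S' -> .S, S -> .dA, S -> .a]


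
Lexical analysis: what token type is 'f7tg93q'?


Pattern: letter/underscore followed by alphanumerics, not a keyword
Type: IDENTIFIER


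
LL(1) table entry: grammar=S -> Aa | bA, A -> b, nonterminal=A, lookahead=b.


For [A, b]: 'b' ∈ FIRST(b)
Entry: A -> b


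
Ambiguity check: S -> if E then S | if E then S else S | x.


dangling else: 'if E then if E then x else x' parses two ways
Ambiguous


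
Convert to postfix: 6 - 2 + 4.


Left to right (same or higher precedence on left)
Postfix: 6 2 - 4 +


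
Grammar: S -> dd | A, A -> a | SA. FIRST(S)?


Per alternative of S: FIRST(dd) = {d}; FIRST(A) = {a, d}
FIRST(S) = {a, d}


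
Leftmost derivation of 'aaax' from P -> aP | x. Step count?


Derivation: P => aP => aaP => aaaP => aaax
Steps: 4


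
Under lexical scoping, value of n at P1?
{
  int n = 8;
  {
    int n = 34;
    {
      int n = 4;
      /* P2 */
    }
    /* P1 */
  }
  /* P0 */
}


n declared in the same block as P1
n = 34


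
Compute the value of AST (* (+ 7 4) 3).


Evaluate inner: (+ 7 4) = 11
Evaluate root: (* 11 3) = 33
Result: 33


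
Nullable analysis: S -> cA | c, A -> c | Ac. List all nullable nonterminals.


A nonterminal is nullable iff some alternative derives ε (directly, or every symbol in it is nullable)
Nullable: {}


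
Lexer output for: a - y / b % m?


Scan left to right, longest-match per lexeme
Tokens: ID(a), OP(-), ID(y), OP(/), ID(b), OP(%), ID(m)


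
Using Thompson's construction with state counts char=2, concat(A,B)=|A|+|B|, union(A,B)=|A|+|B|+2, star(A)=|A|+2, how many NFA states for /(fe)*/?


Syntax tree has 2 char leaf(s), 0 union(s), 1 star(s)
chars contribute 2×2 = 4; each union adds +2; each star adds +2
Total: 4 + 0 + 2 = 6 states


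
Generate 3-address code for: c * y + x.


Break into single-operator statements:
t1 = c * y
t2 = t1 + x


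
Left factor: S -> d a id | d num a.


Common prefix: 'd'
Factored: S -> d S', S' -> a id | num a


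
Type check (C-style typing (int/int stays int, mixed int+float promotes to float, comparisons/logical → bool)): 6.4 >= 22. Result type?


Operand types: float >= int
Rule: comparison yields bool
Result type: bool


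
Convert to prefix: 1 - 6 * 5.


'*' binds tighter: tree is (- 1 (* 6 5))
Prefix: - 1 * 6 5


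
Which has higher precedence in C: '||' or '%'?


'%' is multiplicative (level 10); '||' is logical OR (level 1)
Higher level binds tighter
'%' has higher precedence than '||'


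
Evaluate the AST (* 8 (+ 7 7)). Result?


Evaluate inner: (+ 7 7) = 14
Evaluate root: (* 8 14) = 112
Result: 112


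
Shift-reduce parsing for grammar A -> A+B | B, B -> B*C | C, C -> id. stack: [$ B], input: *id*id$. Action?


shift '*' to continue B -> B*C
Action: shift


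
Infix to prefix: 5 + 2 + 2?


left-to-right (same/higher precedence on left): tree is (+ (+ 5 2) 2)
Prefix: + + 5 2 2


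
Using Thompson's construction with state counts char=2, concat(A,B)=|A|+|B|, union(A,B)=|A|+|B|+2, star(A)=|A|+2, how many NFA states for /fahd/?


Syntax tree has 4 char leaf(s), 0 union(s), 0 star(s)
chars contribute 4×2 = 8; each union adds +2; each star adds +2
Total: 8 + 0 + 0 = 8 states


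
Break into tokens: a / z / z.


Scan left to right, longest-match per lexeme
Tokens: ID(a), OP(/), ID(z), OP(/), ID(z)


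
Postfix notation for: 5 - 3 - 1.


Left to right (same or higher precedence on left)
Postfix: 5 3 - 1 -


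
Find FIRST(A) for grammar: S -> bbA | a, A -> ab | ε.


Per alternative of A: FIRST(ab) = {a}; FIRST(ε) = {ε}
FIRST(A) = {a, ε}


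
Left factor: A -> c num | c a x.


Common prefix: 'c'
Factored: A -> c A', A' -> num | a x


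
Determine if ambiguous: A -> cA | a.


right-linear, alternatives start with distinct terminals 'c' vs 'a': unique leftmost derivation
Unambiguous


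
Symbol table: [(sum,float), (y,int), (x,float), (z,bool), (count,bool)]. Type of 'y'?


Lookup 'y' → type int


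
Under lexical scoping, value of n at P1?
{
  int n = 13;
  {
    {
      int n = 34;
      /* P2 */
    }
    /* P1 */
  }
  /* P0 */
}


P1's block does not declare n; resolves to the enclosing declaration at depth 0
n = 13


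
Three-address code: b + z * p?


Break into single-operator statements:
t1 = z * p
t2 = b + t1


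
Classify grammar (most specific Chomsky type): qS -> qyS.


LHS has context (more than one symbol) and |LHS| ≤ |RHS|
Classification: Type 1 (Context-Sensitive)


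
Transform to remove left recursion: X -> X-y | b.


Left-recursive alternatives: X-y; non-recursive: b
Introduce X': X -> bX', X' -> -yX' | ε


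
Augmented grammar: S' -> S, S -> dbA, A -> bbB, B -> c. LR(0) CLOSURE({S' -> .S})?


Start: S' -> .S
For each item with dot before a nonterminal B, add B -> .γ for every B-production
Closure: [S' -> .S, S -> .dbA]


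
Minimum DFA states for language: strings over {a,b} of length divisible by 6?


Track length mod 6: states 0..5, accept at 0
Minimal DFA: 6 states


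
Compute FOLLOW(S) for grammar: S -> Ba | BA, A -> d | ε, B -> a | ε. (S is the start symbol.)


$ ∈ FOLLOW(S). For each A -> αBβ: add FIRST(β)\{ε} to FOLLOW(B); if β nullable, add FOLLOW(A).
FOLLOW(S) = {$}


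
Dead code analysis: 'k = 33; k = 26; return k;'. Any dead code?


first assignment to k is overwritten before any read
Dead: 'k = 33'


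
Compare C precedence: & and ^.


'&' is bitwise AND (level 5); '^' is bitwise XOR (level 4)
Higher level binds tighter
'&' has higher precedence than '^'


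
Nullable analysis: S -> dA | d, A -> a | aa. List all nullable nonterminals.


A nonterminal is nullable iff some alternative derives ε (directly, or every symbol in it is nullable)
Nullable: {}


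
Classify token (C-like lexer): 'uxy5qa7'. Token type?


Pattern: letter/underscore followed by alphanumerics, not a keyword
Type: IDENTIFIER


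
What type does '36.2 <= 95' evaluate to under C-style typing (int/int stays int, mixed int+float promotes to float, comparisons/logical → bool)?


Operand types: float <= int
Rule: comparison yields bool
Result type: bool


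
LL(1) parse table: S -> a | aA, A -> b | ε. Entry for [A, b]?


For [A, b]: 'b' ∈ FIRST(b)
Entry: A -> b


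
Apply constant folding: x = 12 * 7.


12 * 7 = 84 at compile time
Optimized: x = 84


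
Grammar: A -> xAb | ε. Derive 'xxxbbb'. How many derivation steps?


Derivation: A => xAb => xxAbb => xxxAbbb => xxxbbb
Steps: 4


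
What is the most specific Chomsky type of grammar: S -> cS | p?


Right-linear: every RHS is a terminal or a terminal followed by one nonterminal
Classification: Type 3 (Regular)


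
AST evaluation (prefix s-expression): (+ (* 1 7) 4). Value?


Evaluate inner: (* 1 7) = 7
Evaluate root: (+ 7 4) = 11
Result: 11


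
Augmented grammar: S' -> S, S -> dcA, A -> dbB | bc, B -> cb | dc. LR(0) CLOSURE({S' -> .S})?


Start: S' -> .S
For each item with dot before a nonterminal B, add B -> .γ for every B-production
Closure: [S' -> .S, S -> .dcA]


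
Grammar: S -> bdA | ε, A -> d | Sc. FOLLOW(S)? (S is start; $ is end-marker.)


$ ∈ FOLLOW(S). For each A -> αBβ: add FIRST(β)\{ε} to FOLLOW(B); if β nullable, add FOLLOW(A).
FOLLOW(S) = {$, c}


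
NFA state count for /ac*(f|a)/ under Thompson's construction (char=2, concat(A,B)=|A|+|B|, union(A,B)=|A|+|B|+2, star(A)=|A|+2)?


Syntax tree has 4 char leaf(s), 1 union(s), 1 star(s)
chars contribute 4×2 = 8; each union adds +2; each star adds +2
Total: 8 + 2 + 2 = 12 states


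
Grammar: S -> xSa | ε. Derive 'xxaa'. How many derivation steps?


Derivation: S => xSa => xxSaa => xxaa
Steps: 3


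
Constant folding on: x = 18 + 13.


18 + 13 = 31 at compile time
Optimized: x = 31


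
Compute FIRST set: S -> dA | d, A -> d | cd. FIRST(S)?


Per alternative of S: FIRST(dA) = {d}; FIRST(d) = {d}
FIRST(S) = {d}


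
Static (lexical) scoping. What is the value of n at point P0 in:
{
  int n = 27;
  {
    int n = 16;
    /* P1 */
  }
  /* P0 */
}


n declared in the same block as P0
n = 27


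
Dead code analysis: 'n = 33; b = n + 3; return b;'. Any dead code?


n is read by b's definition; b is returned
No dead code


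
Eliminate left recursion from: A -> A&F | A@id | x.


Left-recursive alternatives: A&F, A@id; non-recursive: x
Introduce A': A -> xA', A' -> &FA' | @idA' | ε


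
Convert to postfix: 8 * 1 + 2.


Left to right (same or higher precedence on left)
Postfix: 8 1 * 2 +


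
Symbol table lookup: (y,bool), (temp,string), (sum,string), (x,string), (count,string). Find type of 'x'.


Lookup 'x' → type string


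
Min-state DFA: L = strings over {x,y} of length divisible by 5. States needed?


Track length mod 5: states 0..4, accept at 0
Minimal DFA: 5 states


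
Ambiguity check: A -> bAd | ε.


balanced b^n…d^n: each string has a unique parse
Unambiguous


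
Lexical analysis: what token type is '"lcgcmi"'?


Pattern: double-quoted sequence
Type: STRING_LITERAL


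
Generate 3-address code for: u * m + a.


Break into single-operator statements:
t1 = u * m
t2 = t1 + a


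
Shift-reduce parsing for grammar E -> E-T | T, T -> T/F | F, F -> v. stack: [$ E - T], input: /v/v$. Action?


'/' can extend T; shift to build T -> T/F
Action: shift


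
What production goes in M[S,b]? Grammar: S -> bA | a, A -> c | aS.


For [S, b]: 'b' ∈ FIRST(bA)
Entry: S -> bA


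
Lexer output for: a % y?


Scan left to right, longest-match per lexeme
Tokens: ID(a), OP(%), ID(y)


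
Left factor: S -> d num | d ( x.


Common prefix: 'd'
Factored: S -> d S', S' -> num | ( x


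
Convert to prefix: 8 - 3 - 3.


left-to-right (same/higher precedence on left): tree is (- (- 8 3) 3)
Prefix: - - 8 3 3


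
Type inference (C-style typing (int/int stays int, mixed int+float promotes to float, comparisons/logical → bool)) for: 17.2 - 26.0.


Operand types: float - float
Rule: mixed int/float promotes to float; int/int stays int
Result type: float


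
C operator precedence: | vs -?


'-' is additive (level 9); '|' is bitwise OR (level 3)
Higher level binds tighter
'-' has higher precedence than '|'


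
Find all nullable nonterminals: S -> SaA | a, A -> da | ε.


A nonterminal is nullable iff some alternative derives ε (directly, or every symbol in it is nullable)
Nullable: {A}


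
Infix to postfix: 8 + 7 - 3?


Left to right (same or higher precedence on left)
Postfix: 8 7 + 3 -


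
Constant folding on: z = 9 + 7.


9 + 7 = 16 at compile time
Optimized: z = 16


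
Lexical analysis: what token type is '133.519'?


Pattern: digits with a decimal point
Type: FLOAT_LITERAL


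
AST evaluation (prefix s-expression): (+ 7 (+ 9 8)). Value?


Evaluate inner: (+ 9 8) = 17
Evaluate root: (+ 7 17) = 24
Result: 24


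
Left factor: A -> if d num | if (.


Common prefix: 'if'
Factored: A -> if A', A' -> d num | (


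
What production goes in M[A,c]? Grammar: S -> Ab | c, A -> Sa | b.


For [A, c]: 'c' ∈ FIRST(Sa)
Entry: A -> Sa


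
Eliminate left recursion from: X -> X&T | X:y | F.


Left-recursive alternatives: X&T, X:y; non-recursive: F
Introduce X': X -> FX', X' -> &TX' | :yX' | ε


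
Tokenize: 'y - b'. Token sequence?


Scan left to right, longest-match per lexeme
Tokens: ID(y), OP(-), ID(b)


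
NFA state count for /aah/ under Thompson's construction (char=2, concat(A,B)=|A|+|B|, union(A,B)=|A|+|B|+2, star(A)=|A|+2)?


Syntax tree has 3 char leaf(s), 0 union(s), 0 star(s)
chars contribute 3×2 = 6; each union adds +2; each star adds +2
Total: 6 + 0 + 0 = 6 states


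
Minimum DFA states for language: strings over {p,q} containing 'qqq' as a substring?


KMP-style automaton: 3 progress states + 1 absorbing accept = 4
Minimal DFA: 4 states


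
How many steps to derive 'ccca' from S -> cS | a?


Derivation: S => cS => ccS => cccS => ccca
Steps: 4


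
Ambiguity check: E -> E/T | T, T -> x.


precedence layered via separate nonterminal T: deterministic
Unambiguous


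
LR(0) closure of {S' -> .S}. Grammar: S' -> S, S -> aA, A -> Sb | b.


Start: S' -> .S
For each item with dot before a nonterminal B, add B -> .γ for every B-production
Closure: [S' -> .S, S -> .aA]


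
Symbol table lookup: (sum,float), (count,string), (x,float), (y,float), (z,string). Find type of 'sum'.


Lookup 'sum' → type float


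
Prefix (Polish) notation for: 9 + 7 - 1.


left-to-right (same/higher precedence on left): tree is (- (+ 9 7) 1)
Prefix: - + 9 7 1


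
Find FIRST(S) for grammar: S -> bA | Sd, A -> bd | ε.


Per alternative of S: FIRST(bA) = {b}; FIRST(Sd) = {b}
FIRST(S) = {b}


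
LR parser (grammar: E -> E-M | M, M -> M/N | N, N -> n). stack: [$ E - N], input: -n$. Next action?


'N' (not preceded by M/) is the handle for M -> N
Action: reduce (M -> N)


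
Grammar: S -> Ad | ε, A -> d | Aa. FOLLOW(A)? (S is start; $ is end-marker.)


$ ∈ FOLLOW(S). For each A -> αBβ: add FIRST(β)\{ε} to FOLLOW(B); if β nullable, add FOLLOW(A).
FOLLOW(A) = {a, d}


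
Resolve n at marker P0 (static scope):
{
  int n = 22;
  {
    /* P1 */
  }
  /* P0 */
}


n declared in the same block as P0
n = 22


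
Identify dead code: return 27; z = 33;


statement follows a return and is unreachable
Dead: 'z = 33'


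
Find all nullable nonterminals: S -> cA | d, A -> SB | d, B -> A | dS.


A nonterminal is nullable iff some alternative derives ε (directly, or every symbol in it is nullable)
Nullable: {}


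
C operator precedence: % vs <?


'%' is multiplicative (level 10); '<' is relational (level 7)
Higher level binds tighter
'%' has higher precedence than '<'


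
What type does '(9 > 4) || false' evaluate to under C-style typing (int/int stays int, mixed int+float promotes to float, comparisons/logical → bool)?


Operand types: bool || bool
Rule: logical operators take bool operands and yield bool
Result type: bool


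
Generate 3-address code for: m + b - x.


Break into single-operator statements:
t1 = m + b
t2 = t1 - x


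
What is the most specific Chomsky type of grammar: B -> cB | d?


Right-linear: every RHS is a terminal or a terminal followed by one nonterminal
Classification: Type 3 (Regular)


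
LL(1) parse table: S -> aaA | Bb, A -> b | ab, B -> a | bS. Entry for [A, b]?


For [A, b]: 'b' ∈ FIRST(b)
Entry: A -> b


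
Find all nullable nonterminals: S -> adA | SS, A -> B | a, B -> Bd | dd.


A nonterminal is nullable iff some alternative derives ε (directly, or every symbol in it is nullable)
Nullable: {}


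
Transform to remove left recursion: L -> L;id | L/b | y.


Left-recursive alternatives: L;id, L/b; non-recursive: y
Introduce L': L -> yL', L' -> ;idL' | /bL' | ε


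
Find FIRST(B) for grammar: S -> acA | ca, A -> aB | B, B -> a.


Per alternative of B: FIRST(a) = {a}
FIRST(B) = {a}


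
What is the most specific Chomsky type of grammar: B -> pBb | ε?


Single nonterminal LHS, but p^n b^n is not regular
Classification: Type 2 (Context-Free)


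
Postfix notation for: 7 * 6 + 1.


Left to right (same or higher precedence on left)
Postfix: 7 6 * 1 +


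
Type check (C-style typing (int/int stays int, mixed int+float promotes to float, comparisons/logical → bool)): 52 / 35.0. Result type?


Operand types: int / float
Rule: mixed int/float promotes to float; int/int stays int
Result type: float


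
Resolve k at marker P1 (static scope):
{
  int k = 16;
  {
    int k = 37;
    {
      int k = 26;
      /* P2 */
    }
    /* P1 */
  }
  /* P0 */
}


k declared in the same block as P1
k = 37


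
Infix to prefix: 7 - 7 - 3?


left-to-right (same/higher precedence on left): tree is (- (- 7 7) 3)
Prefix: - - 7 7 3


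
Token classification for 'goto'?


Pattern: reserved word
Type: KEYWORD


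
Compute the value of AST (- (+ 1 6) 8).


Evaluate inner: (+ 1 6) = 7
Evaluate root: (- 7 8) = -1
Result: -1


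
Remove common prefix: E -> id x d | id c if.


Common prefix: 'id'
Factored: E -> id E', E' -> x d | c if


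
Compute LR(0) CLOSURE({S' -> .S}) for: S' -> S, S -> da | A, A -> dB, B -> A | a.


Start: S' -> .S
For each item with dot before a nonterminal B, add B -> .γ for every B-production
Closure: [S' -> .S, S -> .da, S -> .A, A -> .dB]


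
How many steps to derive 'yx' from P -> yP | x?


Derivation: P => yP => yx
Steps: 2


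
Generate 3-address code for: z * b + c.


Break into single-operator statements:
t1 = z * b
t2 = t1 + c


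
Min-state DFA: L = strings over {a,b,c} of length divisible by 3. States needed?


Track length mod 3: states 0..2, accept at 0
Minimal DFA: 3 states


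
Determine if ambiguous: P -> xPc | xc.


balanced x^n…c^n: each string has a unique parse
Unambiguous


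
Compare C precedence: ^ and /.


'/' is multiplicative (level 10); '^' is bitwise XOR (level 4)
Higher level binds tighter
'/' has higher precedence than '^'


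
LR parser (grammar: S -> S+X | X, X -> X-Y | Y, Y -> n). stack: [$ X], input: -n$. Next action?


shift '-' to continue X -> X-Y
Action: shift


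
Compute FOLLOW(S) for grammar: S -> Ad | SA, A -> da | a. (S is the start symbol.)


$ ∈ FOLLOW(S). For each A -> αBβ: add FIRST(β)\{ε} to FOLLOW(B); if β nullable, add FOLLOW(A).
FOLLOW(S) = {$, a, d}


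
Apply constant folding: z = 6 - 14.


6 - 14 = -8 at compile time
Optimized: z = -8


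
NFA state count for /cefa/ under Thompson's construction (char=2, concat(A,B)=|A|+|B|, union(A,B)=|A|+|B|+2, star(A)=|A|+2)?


Syntax tree has 4 char leaf(s), 0 union(s), 0 star(s)
chars contribute 4×2 = 8; each union adds +2; each star adds +2
Total: 8 + 0 + 0 = 8 states


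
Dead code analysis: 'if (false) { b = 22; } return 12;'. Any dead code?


condition is constant false, so the whole block is unreachable
Dead: 'if (false) { b = 22; }'


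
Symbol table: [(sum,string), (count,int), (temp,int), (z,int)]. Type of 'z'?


Lookup 'z' → type int


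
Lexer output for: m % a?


Scan left to right, longest-match per lexeme
Tokens: ID(m), OP(%), ID(a)


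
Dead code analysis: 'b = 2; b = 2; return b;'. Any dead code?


first assignment to b is overwritten before any read
Dead: 'b = 2'


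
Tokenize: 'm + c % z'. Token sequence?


Scan left to right, longest-match per lexeme
Tokens: ID(m), OP(+), ID(c), OP(%), ID(z)


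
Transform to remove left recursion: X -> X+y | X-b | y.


Left-recursive alternatives: X+y, X-b; non-recursive: y
Introduce X': X -> yX', X' -> +yX' | -bX' | ε


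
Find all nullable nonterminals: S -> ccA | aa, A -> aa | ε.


A nonterminal is nullable iff some alternative derives ε (directly, or every symbol in it is nullable)
Nullable: {A}


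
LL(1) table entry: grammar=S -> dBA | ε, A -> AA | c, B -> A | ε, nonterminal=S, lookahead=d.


For [S, d]: 'd' ∈ FIRST(dBA)
Entry: S -> dBA


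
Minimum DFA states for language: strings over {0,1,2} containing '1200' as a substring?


KMP-style automaton: 4 progress states + 1 absorbing accept = 5
Minimal DFA: 5 states


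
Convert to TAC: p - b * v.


Break into single-operator statements:
t1 = b * v
t2 = p - t1


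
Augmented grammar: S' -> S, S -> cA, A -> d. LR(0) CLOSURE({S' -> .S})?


Start: S' -> .S
For each item with dot before a nonterminal B, add B -> .γ for every B-production
Closure: [S' -> .S, S -> .cA]


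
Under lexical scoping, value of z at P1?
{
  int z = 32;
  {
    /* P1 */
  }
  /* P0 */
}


P1's block does not declare z; resolves to the enclosing declaration at depth 0
z = 32


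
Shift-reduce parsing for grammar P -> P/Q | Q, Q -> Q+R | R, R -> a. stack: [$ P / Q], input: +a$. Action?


'+' can extend Q; shift to build Q -> Q+R
Action: shift


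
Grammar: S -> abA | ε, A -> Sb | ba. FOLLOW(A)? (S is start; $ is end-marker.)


$ ∈ FOLLOW(S). For each A -> αBβ: add FIRST(β)\{ε} to FOLLOW(B); if β nullable, add FOLLOW(A).
FOLLOW(A) = {$, b}


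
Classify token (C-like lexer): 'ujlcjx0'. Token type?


Pattern: letter/underscore followed by alphanumerics, not a keyword
Type: IDENTIFIER


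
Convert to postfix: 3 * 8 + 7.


Left to right (same or higher precedence on left)
Postfix: 3 8 * 7 +


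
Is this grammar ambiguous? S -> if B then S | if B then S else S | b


dangling else: 'if B then if B then b else b' parses two ways
Ambiguous


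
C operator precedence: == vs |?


'==' is equality (level 6); '|' is bitwise OR (level 3)
Higher level binds tighter
'==' has higher precedence than '|'


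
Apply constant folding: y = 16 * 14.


16 * 14 = 224 at compile time
Optimized: y = 224


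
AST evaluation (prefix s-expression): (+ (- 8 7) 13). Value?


Evaluate inner: (- 8 7) = 1
Evaluate root: (+ 1 13) = 14
Result: 14


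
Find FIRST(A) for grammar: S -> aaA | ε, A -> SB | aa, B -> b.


Per alternative of A: FIRST(SB) = {a, b}; FIRST(aa) = {a}
FIRST(A) = {a, b}


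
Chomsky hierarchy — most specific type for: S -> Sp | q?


Left-linear: every RHS is a terminal or one nonterminal followed by a terminal
Classification: Type 3 (Regular)


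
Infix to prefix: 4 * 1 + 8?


left-to-right (same/higher precedence on left): tree is (+ (* 4 1) 8)
Prefix: + * 4 1 8


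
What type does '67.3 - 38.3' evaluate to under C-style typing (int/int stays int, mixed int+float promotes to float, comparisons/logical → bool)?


Operand types: float - float
Rule: mixed int/float promotes to float; int/int stays int
Result type: float


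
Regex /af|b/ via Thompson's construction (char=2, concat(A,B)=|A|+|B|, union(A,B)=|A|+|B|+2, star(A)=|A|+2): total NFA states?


Syntax tree has 3 char leaf(s), 1 union(s), 0 star(s)
chars contribute 3×2 = 6; each union adds +2; each star adds +2
Total: 6 + 2 + 0 = 8 states


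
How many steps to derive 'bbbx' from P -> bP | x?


Derivation: P => bP => bbP => bbbP => bbbx
Steps: 4


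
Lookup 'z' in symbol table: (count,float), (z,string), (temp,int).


Lookup 'z' → type string


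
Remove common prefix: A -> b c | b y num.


Common prefix: 'b'
Factored: A -> b A', A' -> c | y num


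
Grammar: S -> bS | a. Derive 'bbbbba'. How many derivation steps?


Derivation: S => bS => bbS => bbbS => bbbbS => bbbbbS => bbbbba
Steps: 6


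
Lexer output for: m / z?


Scan left to right, longest-match per lexeme
Tokens: ID(m), OP(/), ID(z)


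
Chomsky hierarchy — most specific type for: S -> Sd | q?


Left-linear: every RHS is a terminal or one nonterminal followed by a terminal
Classification: Type 3 (Regular)


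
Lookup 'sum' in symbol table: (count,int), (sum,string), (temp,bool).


Lookup 'sum' → type string


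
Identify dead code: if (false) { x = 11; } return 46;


condition is constant false, so the whole block is unreachable
Dead: 'if (false) { x = 11; }'


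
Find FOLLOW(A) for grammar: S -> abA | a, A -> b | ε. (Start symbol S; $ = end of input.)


$ ∈ FOLLOW(S). For each A -> αBβ: add FIRST(β)\{ε} to FOLLOW(B); if β nullable, add FOLLOW(A).
FOLLOW(A) = {$}


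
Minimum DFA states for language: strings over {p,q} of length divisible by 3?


Track length mod 3: states 0..2, accept at 0
Minimal DFA: 3 states


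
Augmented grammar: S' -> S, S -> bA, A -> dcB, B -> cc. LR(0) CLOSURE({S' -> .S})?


Start: S' -> .S
For each item with dot before a nonterminal B, add B -> .γ for every B-production
Closure: [S' -> .S, S -> .bA]


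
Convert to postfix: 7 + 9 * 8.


* has higher precedence, evaluate 9*8 first
Postfix: 7 9 8 * +


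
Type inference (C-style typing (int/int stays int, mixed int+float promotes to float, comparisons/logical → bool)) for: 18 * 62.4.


Operand types: int * float
Rule: mixed int/float promotes to float; int/int stays int
Result type: float


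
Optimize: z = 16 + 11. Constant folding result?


16 + 11 = 27 at compile time
Optimized: z = 27


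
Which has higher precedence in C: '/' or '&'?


'/' is multiplicative (level 10); '&' is bitwise AND (level 5)
Higher level binds tighter
'/' has higher precedence than '&'


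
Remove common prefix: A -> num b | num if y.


Common prefix: 'num'
Factored: A -> num A', A' -> b | if y


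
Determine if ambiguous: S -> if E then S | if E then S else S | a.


dangling else: 'if E then if E then a else a' parses two ways
Ambiguous


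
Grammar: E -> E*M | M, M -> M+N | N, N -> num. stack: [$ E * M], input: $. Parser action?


handle 'E*M' on top; lookahead ∈ FOLLOW(E) = {*, $}
Action: reduce (E -> E*M)


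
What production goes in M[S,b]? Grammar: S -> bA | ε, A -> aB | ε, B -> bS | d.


For [S, b]: 'b' ∈ FIRST(bA)
Entry: S -> bA


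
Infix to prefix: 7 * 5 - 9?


left-to-right (same/higher precedence on left): tree is (- (* 7 5) 9)
Prefix: - * 7 5 9


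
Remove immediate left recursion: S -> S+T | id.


Left-recursive alternatives: S+T; non-recursive: id
Introduce S': S -> idS', S' -> +TS' | ε


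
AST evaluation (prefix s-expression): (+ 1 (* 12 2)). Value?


Evaluate inner: (* 12 2) = 24
Evaluate root: (+ 1 24) = 25
Result: 25


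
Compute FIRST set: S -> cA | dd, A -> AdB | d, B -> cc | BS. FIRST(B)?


Per alternative of B: FIRST(cc) = {c}; FIRST(BS) = {c}
FIRST(B) = {c}


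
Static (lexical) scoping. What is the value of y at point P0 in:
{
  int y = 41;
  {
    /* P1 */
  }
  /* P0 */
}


y declared in the same block as P0
y = 41


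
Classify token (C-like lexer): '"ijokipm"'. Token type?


Pattern: double-quoted sequence
Type: STRING_LITERAL


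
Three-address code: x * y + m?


Break into single-operator statements:
t1 = x * y
t2 = t1 + m


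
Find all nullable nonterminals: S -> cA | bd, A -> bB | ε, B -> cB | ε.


A nonterminal is nullable iff some alternative derives ε (directly, or every symbol in it is nullable)
Nullable: {A, B}


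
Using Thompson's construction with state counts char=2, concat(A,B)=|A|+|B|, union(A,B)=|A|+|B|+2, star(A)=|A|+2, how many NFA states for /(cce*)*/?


Syntax tree has 3 char leaf(s), 0 union(s), 2 star(s)
chars contribute 3×2 = 6; each union adds +2; each star adds +2
Total: 6 + 0 + 4 = 10 states


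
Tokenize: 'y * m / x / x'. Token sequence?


Scan left to right, longest-match per lexeme
Tokens: ID(y), OP(*), ID(m), OP(/), ID(x), OP(/), ID(x)


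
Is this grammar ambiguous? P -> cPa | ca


balanced c^n…a^n: each string has a unique parse
Unambiguous


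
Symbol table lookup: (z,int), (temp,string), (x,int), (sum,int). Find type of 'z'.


Lookup 'z' → type int


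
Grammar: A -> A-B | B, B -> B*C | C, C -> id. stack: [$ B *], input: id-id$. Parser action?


no handle; shift 'id'
Action: shift


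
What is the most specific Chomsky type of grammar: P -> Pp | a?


Left-linear: every RHS is a terminal or one nonterminal followed by a terminal
Classification: Type 3 (Regular)


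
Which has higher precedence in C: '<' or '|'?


'<' is relational (level 7); '|' is bitwise OR (level 3)
Higher level binds tighter
'<' has higher precedence than '|'


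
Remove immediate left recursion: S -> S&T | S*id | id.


Left-recursive alternatives: S&T, S*id; non-recursive: id
Introduce S': S -> idS', S' -> &TS' | *idS' | ε


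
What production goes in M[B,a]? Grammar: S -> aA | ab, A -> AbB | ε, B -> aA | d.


For [B, a]: 'a' ∈ FIRST(aA)
Entry: B -> aA


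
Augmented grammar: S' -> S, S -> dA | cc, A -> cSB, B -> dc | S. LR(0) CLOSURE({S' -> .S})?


Start: S' -> .S
For each item with dot before a nonterminal B, add B -> .γ for every B-production
Closure: [S' -> .S, S -> .dA, S -> .cc]


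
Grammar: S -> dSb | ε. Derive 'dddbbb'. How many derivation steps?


Derivation: S => dSb => ddSbb => dddSbbb => dddbbb
Steps: 4


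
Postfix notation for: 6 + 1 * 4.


* has higher precedence, evaluate 1*4 first
Postfix: 6 1 4 * +


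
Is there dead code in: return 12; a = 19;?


statement follows a return and is unreachable
Dead: 'a = 19'


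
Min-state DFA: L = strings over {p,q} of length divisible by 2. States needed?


Track length mod 2: states 0..1, accept at 0
Minimal DFA: 2 states


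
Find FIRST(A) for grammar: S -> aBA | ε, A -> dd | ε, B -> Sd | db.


Per alternative of A: FIRST(dd) = {d}; FIRST(ε) = {ε}
FIRST(A) = {d, ε}


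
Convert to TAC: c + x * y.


Break into single-operator statements:
t1 = x * y
t2 = c + t1


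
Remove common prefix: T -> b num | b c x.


Common prefix: 'b'
Factored: T -> b T', T' -> num | c x


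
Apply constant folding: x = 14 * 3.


14 * 3 = 42 at compile time
Optimized: x = 42


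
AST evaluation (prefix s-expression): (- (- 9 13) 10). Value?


Evaluate inner: (- 9 13) = -4
Evaluate root: (- -4 10) = -14
Result: -14


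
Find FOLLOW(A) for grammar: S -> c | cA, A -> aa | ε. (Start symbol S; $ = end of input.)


$ ∈ FOLLOW(S). For each A -> αBβ: add FIRST(β)\{ε} to FOLLOW(B); if β nullable, add FOLLOW(A).
FOLLOW(A) = {$}


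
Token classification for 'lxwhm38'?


Pattern: letter/underscore followed by alphanumerics, not a keyword
Type: IDENTIFIER


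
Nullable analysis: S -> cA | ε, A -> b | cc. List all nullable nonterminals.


A nonterminal is nullable iff some alternative derives ε (directly, or every symbol in it is nullable)
Nullable: {S}


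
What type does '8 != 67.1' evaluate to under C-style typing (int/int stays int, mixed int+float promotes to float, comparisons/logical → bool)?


Operand types: int != float
Rule: comparison yields bool
Result type: bool


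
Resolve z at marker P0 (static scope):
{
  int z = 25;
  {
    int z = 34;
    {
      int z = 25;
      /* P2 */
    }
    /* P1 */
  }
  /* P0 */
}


z declared in the same block as P0
z = 25


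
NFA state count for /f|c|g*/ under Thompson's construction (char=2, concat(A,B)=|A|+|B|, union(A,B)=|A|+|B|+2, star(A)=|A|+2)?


Syntax tree has 3 char leaf(s), 2 union(s), 1 star(s)
chars contribute 3×2 = 6; each union adds +2; each star adds +2
Total: 6 + 4 + 2 = 12 states


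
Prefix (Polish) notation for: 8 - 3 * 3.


'*' binds tighter: tree is (- 8 (* 3 3))
Prefix: - 8 * 3 3


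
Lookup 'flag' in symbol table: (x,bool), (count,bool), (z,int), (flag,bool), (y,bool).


Lookup 'flag' → type bool


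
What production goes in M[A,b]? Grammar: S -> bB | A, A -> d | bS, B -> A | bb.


For [A, b]: 'b' ∈ FIRST(bS)
Entry: A -> bS


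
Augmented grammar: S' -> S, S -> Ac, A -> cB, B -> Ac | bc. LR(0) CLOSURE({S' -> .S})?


Start: S' -> .S
For each item with dot before a nonterminal B, add B -> .γ for every B-production
Closure: [S' -> .S, S -> .Ac, A -> .cB]


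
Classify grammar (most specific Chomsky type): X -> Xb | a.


Left-linear: every RHS is a terminal or one nonterminal followed by a terminal
Classification: Type 3 (Regular)


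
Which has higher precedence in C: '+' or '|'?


'+' is additive (level 9); '|' is bitwise OR (level 3)
Higher level binds tighter
'+' has higher precedence than '|'


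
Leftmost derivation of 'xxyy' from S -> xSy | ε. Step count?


Derivation: S => xSy => xxSyy => xxyy
Steps: 3


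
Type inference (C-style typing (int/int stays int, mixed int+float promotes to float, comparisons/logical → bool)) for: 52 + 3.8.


Operand types: int + float
Rule: mixed int/float promotes to float; int/int stays int
Result type: float


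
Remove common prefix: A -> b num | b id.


Common prefix: 'b'
Factored: A -> b A', A' -> num | id


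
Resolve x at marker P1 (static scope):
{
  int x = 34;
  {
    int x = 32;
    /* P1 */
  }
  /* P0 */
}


x declared in the same block as P1
x = 32


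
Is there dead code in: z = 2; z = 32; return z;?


first assignment to z is overwritten before any read
Dead: 'z = 2'


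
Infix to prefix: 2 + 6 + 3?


left-to-right (same/higher precedence on left): tree is (+ (+ 2 6) 3)
Prefix: + + 2 6 3


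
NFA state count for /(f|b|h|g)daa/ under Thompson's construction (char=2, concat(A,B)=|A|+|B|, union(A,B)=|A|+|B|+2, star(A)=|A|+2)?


Syntax tree has 7 char leaf(s), 3 union(s), 0 star(s)
chars contribute 7×2 = 14; each union adds +2; each star adds +2
Total: 14 + 6 + 0 = 20 states


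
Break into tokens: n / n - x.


Scan left to right, longest-match per lexeme
Tokens: ID(n), OP(/), ID(n), OP(-), ID(x)


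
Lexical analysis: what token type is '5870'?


Pattern: digits only
Type: INTEGER_LITERAL


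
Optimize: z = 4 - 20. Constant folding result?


4 - 20 = -16 at compile time
Optimized: z = -16
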